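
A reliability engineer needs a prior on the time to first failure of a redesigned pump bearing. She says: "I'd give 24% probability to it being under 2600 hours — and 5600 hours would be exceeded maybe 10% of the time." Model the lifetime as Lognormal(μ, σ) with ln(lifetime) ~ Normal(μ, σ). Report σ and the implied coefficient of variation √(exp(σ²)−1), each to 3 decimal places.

σ ≈ 0.386, CV ≈ 0.401

If T ~ Lognormal(μ,σ) then ln T ~ Normal(μ,σ), so the p-quantile of ln T is μ + z_p·σ.
ln(2600) = 7.863 and ln(5600) = 8.631; z_{0.24} = -0.7063, z_{0.9} = 1.282.
σ = (8.631 − 7.863)/(1.282 − (-0.7063)) = 0.386.
μ = 7.863 − (-0.7063)·0.386 = 8.136.
CV = √(exp(σ²)−1) = √(exp(0.1490)−1) = 0.401.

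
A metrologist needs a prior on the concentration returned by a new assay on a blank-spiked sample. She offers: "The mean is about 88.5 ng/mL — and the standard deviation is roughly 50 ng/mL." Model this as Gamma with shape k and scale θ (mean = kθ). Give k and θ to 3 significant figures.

k ≈ 3.13, θ ≈ 28.2

For Gamma(k, scale θ): mean = kθ, variance = kθ², so CV = 1/√k.
CV = SD/mean = 50/88.5 = 0.565, hence k = 1/CV² = 3.13.
Then θ = mean/k = 88.5/3.13 = 28.2.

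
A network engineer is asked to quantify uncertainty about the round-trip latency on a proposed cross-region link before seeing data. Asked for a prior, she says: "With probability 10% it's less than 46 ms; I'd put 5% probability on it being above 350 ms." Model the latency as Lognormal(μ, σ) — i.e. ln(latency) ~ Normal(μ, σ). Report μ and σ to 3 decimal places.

μ ≈ 4.717, σ ≈ 0.693

If T ~ Lognormal(μ,σ) then ln T ~ Normal(μ,σ), so the p-quantile of ln T is μ + z_p·σ.
ln(46) = 3.829 and ln(350) = 5.858; z_{0.1} = -1.282, z_{0.95} = 1.645.
σ = (5.858 − 3.829)/(1.645 − (-1.282)) = 0.693.
μ = 3.829 − (-1.282)·0.693 = 4.717.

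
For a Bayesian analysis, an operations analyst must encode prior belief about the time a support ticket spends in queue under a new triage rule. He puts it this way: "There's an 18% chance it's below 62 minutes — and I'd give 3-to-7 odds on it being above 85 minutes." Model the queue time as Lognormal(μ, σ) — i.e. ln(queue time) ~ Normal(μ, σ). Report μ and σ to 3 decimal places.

If T ~ Lognormal(μ,σ) then ln T ~ Normal(μ,σ), so the p-quantile of ln T is μ + z_p·σ.
ln(62) = 4.127 and ln(85) = 4.443; z_{0.18} = -0.9154, z_{0.7} = 0.5244.
σ = (4.443 − 4.127)/(0.5244 − (-0.9154)) = 0.219.
μ = 4.127 − (-0.9154)·0.219 = 4.328.

μ ≈ 4.328, σ ≈ 0.219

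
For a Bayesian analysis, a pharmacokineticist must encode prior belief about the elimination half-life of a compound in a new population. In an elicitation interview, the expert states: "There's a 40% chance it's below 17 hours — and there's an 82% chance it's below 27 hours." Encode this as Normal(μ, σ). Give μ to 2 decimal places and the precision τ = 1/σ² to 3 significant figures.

For Normal(μ,σ), the p-quantile is μ + z_p·σ. Here z_{0.4} = -0.2533, z_{0.82} = 0.9154.
So 17 = μ − 0.2533σ and 27 = μ + 0.9154σ.
Subtracting: σ = (27 − 17)/(0.9154 − (-0.2533)) = 8.56.
Then μ = 17 − (-0.2533)·8.56 = 19.17.
Precision τ = 1/σ² = 1/8.556² = 0.0137.

μ = 19.17, τ = 0.0137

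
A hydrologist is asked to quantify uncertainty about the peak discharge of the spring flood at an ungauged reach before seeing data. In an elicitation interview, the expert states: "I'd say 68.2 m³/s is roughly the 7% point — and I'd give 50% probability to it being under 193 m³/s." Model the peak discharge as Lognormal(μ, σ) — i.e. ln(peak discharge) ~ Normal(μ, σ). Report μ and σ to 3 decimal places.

If T ~ Lognormal(μ,σ) then ln T ~ Normal(μ,σ), so the p-quantile of ln T is μ + z_p·σ.
ln(68.2) = 4.222 and ln(193) = 5.263; z_{0.07} = -1.476, z_{0.5} = 0.
σ = (5.263 − 4.222)/(0 − (-1.476)) = 0.705.
μ = 4.222 − (-1.476)·0.705 = 5.263.

μ ≈ 5.263, σ ≈ 0.705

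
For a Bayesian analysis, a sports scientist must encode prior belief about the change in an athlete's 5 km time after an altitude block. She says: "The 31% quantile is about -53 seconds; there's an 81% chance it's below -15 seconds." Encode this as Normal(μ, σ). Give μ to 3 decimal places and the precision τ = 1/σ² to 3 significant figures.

μ = -39.284, τ = 0.00131

The p-quantile of Normal(μ,σ) is μ + z_p·σ, with z_{0.31} = -0.4959 and z_{0.81} = 0.8779.
Eliminate σ: μ = (z₂·x₁ − z₁·x₂)/(z₂ − z₁) = (0.8779·-53 − (-0.4959)·-15)/1.374 = -39.284.
Then σ = (x₂ − x₁)/(z₂ − z₁) = (-15 − -53)/1.374 = 27.662.
Precision τ = 1/σ² = 1/27.66² = 0.00131.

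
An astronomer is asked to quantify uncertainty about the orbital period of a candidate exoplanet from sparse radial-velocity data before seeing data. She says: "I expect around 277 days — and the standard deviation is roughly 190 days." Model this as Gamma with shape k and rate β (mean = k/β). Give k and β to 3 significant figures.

k ≈ 2.13, β ≈ 0.00767

For Gamma(k, rate β): mean = k/β, variance = k/β², so CV = 1/√k.
CV = SD/mean = 190/277 = 0.6859, hence k = 1/CV² = 2.13.
Then β = k/mean = 2.13/277 = 0.00767.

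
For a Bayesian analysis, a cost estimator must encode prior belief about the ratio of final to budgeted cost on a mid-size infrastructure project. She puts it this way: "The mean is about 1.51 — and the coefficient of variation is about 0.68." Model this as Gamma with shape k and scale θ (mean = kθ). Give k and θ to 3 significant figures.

For Gamma(k, scale θ): mean = kθ, variance = kθ², so CV = 1/√k.
CV = 0.68, hence k = 1/CV² = 2.16.
Then θ = mean/k = 1.51/2.16 = 0.698.

k ≈ 2.16, θ ≈ 0.698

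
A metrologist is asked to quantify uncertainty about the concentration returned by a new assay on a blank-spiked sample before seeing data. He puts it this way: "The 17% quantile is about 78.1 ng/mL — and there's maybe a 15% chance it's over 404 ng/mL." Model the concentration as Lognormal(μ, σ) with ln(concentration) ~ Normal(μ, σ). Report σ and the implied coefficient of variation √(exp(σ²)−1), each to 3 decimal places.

If T ~ Lognormal(μ,σ) then ln T ~ Normal(μ,σ), so the p-quantile of ln T is μ + z_p·σ.
ln(78.1) = 4.358 and ln(404) = 6.001; z_{0.17} = -0.9542, z_{0.85} = 1.036.
σ = (6.001 − 4.358)/(1.036 − (-0.9542)) = 0.826.
μ = 4.358 − (-0.9542)·0.826 = 5.146.
CV = √(exp(σ²)−1) = √(exp(0.6816)−1) = 0.988.

σ ≈ 0.826, CV ≈ 0.988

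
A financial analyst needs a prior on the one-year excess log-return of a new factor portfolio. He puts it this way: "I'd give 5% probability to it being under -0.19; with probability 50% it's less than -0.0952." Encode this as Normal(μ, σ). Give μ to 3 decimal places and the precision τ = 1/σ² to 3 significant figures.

The p-quantile of Normal(μ,σ) is μ + z_p·σ, with z_{0.05} = -1.645 and z_{0.5} = 0.
Eliminate σ: μ = (z₂·x₁ − z₁·x₂)/(z₂ − z₁) = (0·-0.19 − (-1.645)·-0.0952)/1.645 = -0.095.
Then σ = (x₂ − x₁)/(z₂ − z₁) = (-0.0952 − -0.19)/1.645 = 0.058.
Precision τ = 1/σ² = 1/0.05763² = 301.

μ = -0.095, τ = 301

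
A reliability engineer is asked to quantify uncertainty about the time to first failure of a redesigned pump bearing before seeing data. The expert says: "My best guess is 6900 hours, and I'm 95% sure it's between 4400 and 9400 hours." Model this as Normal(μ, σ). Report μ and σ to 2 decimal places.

μ = 6900.00, σ = 1275.53

A symmetric 95% interval runs μ ± z·σ with z = 1.96.
Half-width = 2500, so σ = 2500/1.96 = 1275.53.
μ is the stated best guess, 6900.00.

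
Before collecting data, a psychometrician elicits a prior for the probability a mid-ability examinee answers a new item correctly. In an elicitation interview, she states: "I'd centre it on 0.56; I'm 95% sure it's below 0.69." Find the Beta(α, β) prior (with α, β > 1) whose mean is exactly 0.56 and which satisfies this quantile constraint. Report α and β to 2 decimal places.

α ≈ 20.98, β ≈ 16.48

With mean 0.56 fixed, write α = 0.56s, β = 0.44s where s = α+β.
Need P(θ < 0.69) = 0.95 under Beta(0.56s, 0.44s). Normal approximation: (q−m)/√(m(1−m)/s) ≈ z_{0.95} = 1.64, so s ≈ 0.56·0.44·(1.64)²/(0.69−0.56)² = 39.4.
At s = 39.4: P(θ<0.69) ≈ 0.954. Adjusting to match 0.95 gives s ≈ 37.46.
So α = 0.56·37.46 ≈ 20.98, β = 0.44·37.46 ≈ 16.48.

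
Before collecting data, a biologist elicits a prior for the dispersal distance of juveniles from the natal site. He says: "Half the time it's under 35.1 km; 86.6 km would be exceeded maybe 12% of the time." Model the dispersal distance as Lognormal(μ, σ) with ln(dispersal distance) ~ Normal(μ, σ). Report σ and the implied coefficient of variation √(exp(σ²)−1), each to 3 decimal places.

If T ~ Lognormal(μ,σ) then ln T ~ Normal(μ,σ), so the p-quantile of ln T is μ + z_p·σ.
ln(35.1) = 3.558 and ln(86.6) = 4.461; z_{0.5} = 0, z_{0.88} = 1.175.
σ = (4.461 − 3.558)/(1.175 − (0)) = 0.769.
μ = 3.558 − (0)·0.769 = 3.558.
CV = √(exp(σ²)−1) = √(exp(0.5908)−1) = 0.897.

σ ≈ 0.769, CV ≈ 0.897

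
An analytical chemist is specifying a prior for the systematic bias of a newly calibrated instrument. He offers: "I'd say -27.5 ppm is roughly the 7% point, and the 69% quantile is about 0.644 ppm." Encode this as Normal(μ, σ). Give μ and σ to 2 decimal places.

μ = -6.43, σ = 14.27

For Normal(μ,σ), the p-quantile is μ + z_p·σ. Here z_{0.07} = -1.476, z_{0.69} = 0.4959.
So -27.5 = μ − 1.476σ and 0.644 = μ + 0.4959σ.
Subtracting: σ = (0.644 − -27.5)/(0.4959 − (-1.476)) = 14.27.
Then μ = -27.5 − (-1.476)·14.27 = -6.43.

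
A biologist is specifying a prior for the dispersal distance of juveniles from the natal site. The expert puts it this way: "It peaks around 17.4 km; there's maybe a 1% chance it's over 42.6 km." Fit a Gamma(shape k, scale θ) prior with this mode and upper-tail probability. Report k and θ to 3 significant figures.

Gamma(k,θ) with k>1 has mode (k−1)θ, so θ = 17.4/(k−1).
Need P(X < 42.6) = 0.99 with θ tied to k this way. Start at k = 2, θ = 17.4: P(X<42.6) ≈ 0.702.
Too low — raise k to concentrate. Iterating converges to k ≈ 6.88.
Then θ = 17.4/(6.88−1) ≈ 2.96.

k ≈ 6.88, θ ≈ 2.96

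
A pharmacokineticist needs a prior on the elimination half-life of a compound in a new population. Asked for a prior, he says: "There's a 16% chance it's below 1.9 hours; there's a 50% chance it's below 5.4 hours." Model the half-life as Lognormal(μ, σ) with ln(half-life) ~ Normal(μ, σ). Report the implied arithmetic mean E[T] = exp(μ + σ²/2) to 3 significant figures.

If T ~ Lognormal(μ,σ) then ln T ~ Normal(μ,σ), so the p-quantile of ln T is μ + z_p·σ.
ln(1.9) = 0.6419 and ln(5.4) = 1.686; z_{0.16} = -0.9945, z_{0.5} = 0.
σ = (1.686 − 0.6419)/(0 − (-0.9945)) = 1.050.
μ = 0.6419 − (-0.9945)·1.050 = 1.686.
E[T] = exp(μ + σ²/2) = exp(1.686 + 0.5516) = 9.37 hours.

E[T] ≈ 9.37 hours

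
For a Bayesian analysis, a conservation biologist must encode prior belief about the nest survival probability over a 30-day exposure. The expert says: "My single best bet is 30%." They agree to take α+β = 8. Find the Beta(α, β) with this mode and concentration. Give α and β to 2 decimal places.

α = 2.80, β = 5.20

For α,β > 1 the Beta mode is (α−1)/(α+β−2). With α+β = 8, the mode is (α−1)/6.
Set (α−1)/6 = 0.3 → α = 1 + 0.3·6 = 2.80.
β = 8 − α = 5.20.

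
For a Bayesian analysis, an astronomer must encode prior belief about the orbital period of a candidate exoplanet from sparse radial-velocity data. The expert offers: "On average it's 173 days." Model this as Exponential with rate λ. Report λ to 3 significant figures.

λ ≈ 0.00578

Exponential mean = 1/λ, so λ = 1/173.0 = 0.00578.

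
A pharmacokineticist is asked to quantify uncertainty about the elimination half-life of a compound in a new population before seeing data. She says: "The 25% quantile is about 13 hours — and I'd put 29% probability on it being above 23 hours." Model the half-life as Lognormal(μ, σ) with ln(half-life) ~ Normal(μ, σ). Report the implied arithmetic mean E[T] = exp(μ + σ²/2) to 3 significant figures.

E[T] ≈ 19.8 hours

If T ~ Lognormal(μ,σ) then ln T ~ Normal(μ,σ), so the p-quantile of ln T is μ + z_p·σ.
ln(13) = 2.565 and ln(23) = 3.135; z_{0.25} = -0.6745, z_{0.71} = 0.5534.
σ = (3.135 − 2.565)/(0.5534 − (-0.6745)) = 0.465.
μ = 2.565 − (-0.6745)·0.465 = 2.878.
E[T] = exp(μ + σ²/2) = exp(2.878 + 0.1080) = 19.8 hours.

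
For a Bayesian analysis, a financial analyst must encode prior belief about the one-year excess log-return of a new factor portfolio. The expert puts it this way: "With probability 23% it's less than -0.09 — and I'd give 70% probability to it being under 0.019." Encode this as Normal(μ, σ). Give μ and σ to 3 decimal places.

μ = -0.026, σ = 0.086

The p-quantile of Normal(μ,σ) is μ + z_p·σ, with z_{0.23} = -0.7388 and z_{0.7} = 0.5244.
Eliminate σ: μ = (z₂·x₁ − z₁·x₂)/(z₂ − z₁) = (0.5244·-0.09 − (-0.7388)·0.019)/1.263 = -0.026.
Then σ = (x₂ − x₁)/(z₂ − z₁) = (0.019 − -0.09)/1.263 = 0.086.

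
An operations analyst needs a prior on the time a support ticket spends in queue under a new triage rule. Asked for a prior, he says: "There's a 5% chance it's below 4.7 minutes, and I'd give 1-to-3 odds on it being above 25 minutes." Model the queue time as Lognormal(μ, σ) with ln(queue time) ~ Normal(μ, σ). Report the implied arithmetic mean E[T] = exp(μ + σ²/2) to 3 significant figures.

If T ~ Lognormal(μ,σ) then ln T ~ Normal(μ,σ), so the p-quantile of ln T is μ + z_p·σ.
ln(4.7) = 1.548 and ln(25) = 3.219; z_{0.05} = -1.645, z_{0.75} = 0.6745.
σ = (3.219 − 1.548)/(0.6745 − (-1.645)) = 0.721.
μ = 1.548 − (-1.645)·0.721 = 2.733.
E[T] = exp(μ + σ²/2) = exp(2.733 + 0.2596) = 19.9 minutes.

E[T] ≈ 19.9 minutes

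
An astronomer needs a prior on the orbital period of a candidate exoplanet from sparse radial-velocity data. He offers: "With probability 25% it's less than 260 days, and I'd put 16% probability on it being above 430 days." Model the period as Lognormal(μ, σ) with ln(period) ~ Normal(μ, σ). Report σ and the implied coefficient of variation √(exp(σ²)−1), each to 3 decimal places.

If T ~ Lognormal(μ,σ) then ln T ~ Normal(μ,σ), so the p-quantile of ln T is μ + z_p·σ.
ln(260) = 5.561 and ln(430) = 6.064; z_{0.25} = -0.6745, z_{0.84} = 0.9945.
σ = (6.064 − 5.561)/(0.9945 − (-0.6745)) = 0.301.
μ = 5.561 − (-0.6745)·0.301 = 5.764.
CV = √(exp(σ²)−1) = √(exp(0.0909)−1) = 0.308.

σ ≈ 0.301, CV ≈ 0.308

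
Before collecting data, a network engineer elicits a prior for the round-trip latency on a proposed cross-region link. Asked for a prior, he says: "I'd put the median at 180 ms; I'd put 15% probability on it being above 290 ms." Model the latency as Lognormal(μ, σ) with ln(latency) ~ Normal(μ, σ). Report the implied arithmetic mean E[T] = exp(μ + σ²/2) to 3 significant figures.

E[T] ≈ 200 ms

If T ~ Lognormal(μ,σ) then ln T ~ Normal(μ,σ), so the p-quantile of ln T is μ + z_p·σ.
ln(180) = 5.193 and ln(290) = 5.67; z_{0.5} = 0, z_{0.85} = 1.036.
σ = (5.67 − 5.193)/(1.036 − (0)) = 0.460.
μ = 5.193 − (0)·0.460 = 5.193.
E[T] = exp(μ + σ²/2) = exp(5.193 + 0.1059) = 200 ms.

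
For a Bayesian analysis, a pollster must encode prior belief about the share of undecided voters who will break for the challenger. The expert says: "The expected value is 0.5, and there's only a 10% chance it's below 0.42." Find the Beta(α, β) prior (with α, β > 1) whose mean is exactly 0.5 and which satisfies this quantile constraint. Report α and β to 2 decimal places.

α ≈ 31.91, β ≈ 31.91

With mean 0.5 fixed, write α = 0.5s, β = 0.5s where s = α+β.
Need P(θ < 0.42) = 0.1 under Beta(0.5s, 0.5s). Normal approximation: (q−m)/√(m(1−m)/s) ≈ z_{0.1} = -1.28, so s ≈ 0.5·0.5·(-1.28)²/(0.42−0.5)² = 64.2.
At s = 64.2: P(θ<0.42) ≈ 0.099. Adjusting to match 0.1 gives s ≈ 63.83.
So α = 0.5·63.83 ≈ 31.91, β = 0.5·63.83 ≈ 31.91.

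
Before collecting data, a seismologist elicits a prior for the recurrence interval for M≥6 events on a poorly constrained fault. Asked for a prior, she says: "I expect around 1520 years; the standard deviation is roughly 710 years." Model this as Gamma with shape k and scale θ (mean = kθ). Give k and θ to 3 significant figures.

For Gamma(k, scale θ): mean = kθ, variance = kθ², so CV = 1/√k.
CV = SD/mean = 710/1520 = 0.4671, hence k = 1/CV² = 4.58.
Then θ = mean/k = 1520/4.58 = 332.

k ≈ 4.58, θ ≈ 332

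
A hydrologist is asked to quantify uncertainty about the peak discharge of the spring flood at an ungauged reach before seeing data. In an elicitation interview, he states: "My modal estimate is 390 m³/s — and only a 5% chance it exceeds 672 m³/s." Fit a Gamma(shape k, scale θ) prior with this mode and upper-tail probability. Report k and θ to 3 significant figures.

Gamma(k,θ) with k>1 has mode (k−1)θ, so θ = 390/(k−1).
Need P(X < 672) = 0.95 with θ tied to k this way. Start at k = 2, θ = 390: P(X<672) ≈ 0.514.
Too low — raise k to concentrate. Iterating converges to k ≈ 10.4.
Then θ = 390/(10.4−1) ≈ 41.4.

k ≈ 10.4, θ ≈ 41.4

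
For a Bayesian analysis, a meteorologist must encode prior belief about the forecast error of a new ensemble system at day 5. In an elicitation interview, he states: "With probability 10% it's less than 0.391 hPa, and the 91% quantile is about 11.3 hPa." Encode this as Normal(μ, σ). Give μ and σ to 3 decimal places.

For Normal(μ,σ), the p-quantile is μ + z_p·σ. Here z_{0.1} = -1.282, z_{0.91} = 1.341.
So 0.391 = μ − 1.282σ and 11.3 = μ + 1.341σ.
Subtracting: σ = (11.3 − 0.391)/(1.341 − (-1.282)) = 4.160.
Then μ = 0.391 − (-1.282)·4.160 = 5.722.

μ = 5.722, σ = 4.160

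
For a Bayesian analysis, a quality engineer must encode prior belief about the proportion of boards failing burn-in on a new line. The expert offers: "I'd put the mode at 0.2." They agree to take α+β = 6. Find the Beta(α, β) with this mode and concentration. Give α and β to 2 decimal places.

For α,β > 1 the Beta mode is (α−1)/(α+β−2). With α+β = 6, the mode is (α−1)/4.
Set (α−1)/4 = 0.2 → α = 1 + 0.2·4 = 1.80.
β = 6 − α = 4.20.

α = 1.80, β = 4.20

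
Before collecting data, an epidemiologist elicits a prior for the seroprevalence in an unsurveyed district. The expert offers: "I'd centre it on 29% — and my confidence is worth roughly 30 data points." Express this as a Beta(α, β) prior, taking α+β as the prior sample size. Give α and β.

α = 8.7, β = 21.3

Under the effective-sample-size interpretation, Beta(α, β) has prior mean α/(α+β) and prior sample size α+β.
So α+β = 30 and α/(α+β) = 0.29, giving α = 0.29·30 = 8.7 and β = 30 − 8.7 = 21.3.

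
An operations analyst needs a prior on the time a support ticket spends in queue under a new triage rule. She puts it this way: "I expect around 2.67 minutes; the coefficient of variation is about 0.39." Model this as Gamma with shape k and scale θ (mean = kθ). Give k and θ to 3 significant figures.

For Gamma(k, scale θ): mean = kθ, variance = kθ², so CV = 1/√k.
CV = 0.39, hence k = 1/CV² = 6.57.
Then θ = mean/k = 2.67/6.57 = 0.406.

k ≈ 6.57, θ ≈ 0.406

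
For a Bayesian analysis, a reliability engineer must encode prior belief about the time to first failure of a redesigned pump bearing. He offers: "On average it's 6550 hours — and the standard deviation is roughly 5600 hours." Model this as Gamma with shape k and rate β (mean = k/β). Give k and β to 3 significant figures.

For Gamma(k, rate β): mean = k/β, variance = k/β², so CV = 1/√k.
CV = SD/mean = 5600/6550 = 0.855, hence k = 1/CV² = 1.37.
Then β = k/mean = 1.37/6550 = 0.000209.

k ≈ 1.37, β ≈ 0.000209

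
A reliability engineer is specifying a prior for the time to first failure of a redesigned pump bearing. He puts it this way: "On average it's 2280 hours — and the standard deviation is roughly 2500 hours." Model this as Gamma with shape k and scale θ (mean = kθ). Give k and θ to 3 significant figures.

For Gamma(k, scale θ): mean = kθ, variance = kθ², so CV = 1/√k.
CV = SD/mean = 2500/2280 = 1.096, hence k = 1/CV² = 0.832.
Then θ = mean/k = 2280/0.832 = 2740.

k ≈ 0.832, θ ≈ 2740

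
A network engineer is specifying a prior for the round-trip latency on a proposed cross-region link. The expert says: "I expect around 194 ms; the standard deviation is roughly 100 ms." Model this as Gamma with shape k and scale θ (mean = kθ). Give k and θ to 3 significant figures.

For Gamma(k, scale θ): mean = kθ, variance = kθ², so CV = 1/√k.
CV = SD/mean = 100/194 = 0.5155, hence k = 1/CV² = 3.76.
Then θ = mean/k = 194/3.76 = 51.5.

k ≈ 3.76, θ ≈ 51.5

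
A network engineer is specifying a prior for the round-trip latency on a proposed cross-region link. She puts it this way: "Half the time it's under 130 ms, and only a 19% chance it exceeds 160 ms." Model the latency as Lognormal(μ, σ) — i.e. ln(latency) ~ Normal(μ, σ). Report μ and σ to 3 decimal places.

If T ~ Lognormal(μ,σ) then ln T ~ Normal(μ,σ), so the p-quantile of ln T is μ + z_p·σ.
ln(130) = 4.868 and ln(160) = 5.075; z_{0.5} = 0, z_{0.81} = 0.8779.
σ = (5.075 − 4.868)/(0.8779 − (0)) = 0.237.
μ = 4.868 − (0)·0.237 = 4.868.

μ ≈ 4.868, σ ≈ 0.237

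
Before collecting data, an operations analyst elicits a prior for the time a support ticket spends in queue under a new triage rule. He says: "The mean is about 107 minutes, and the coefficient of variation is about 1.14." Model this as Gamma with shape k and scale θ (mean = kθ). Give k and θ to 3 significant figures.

For Gamma(k, scale θ): mean = kθ, variance = kθ², so CV = 1/√k.
CV = 1.14, hence k = 1/CV² = 0.769.
Then θ = mean/k = 107/0.769 = 139.

k ≈ 0.769, θ ≈ 139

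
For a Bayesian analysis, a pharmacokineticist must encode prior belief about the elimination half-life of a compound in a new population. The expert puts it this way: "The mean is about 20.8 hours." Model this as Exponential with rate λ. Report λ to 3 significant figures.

Exponential mean = 1/λ, so λ = 1/20.8 = 0.0481.

λ ≈ 0.0481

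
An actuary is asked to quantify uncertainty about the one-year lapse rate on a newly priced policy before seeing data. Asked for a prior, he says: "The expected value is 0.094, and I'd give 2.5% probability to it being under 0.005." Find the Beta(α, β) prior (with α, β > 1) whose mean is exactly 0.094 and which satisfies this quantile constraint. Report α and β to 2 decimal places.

With mean 0.094 fixed, write α = 0.094s, β = 0.906s where s = α+β.
Need P(θ < 0.005) = 0.025 under Beta(0.094s, 0.906s). Normal approximation: (q−m)/√(m(1−m)/s) ≈ z_{0.025} = -1.96, so s ≈ 0.094·0.906·(-1.96)²/(0.005−0.094)² = 41.3.
At s = 41.3: P(θ<0.005) ≈ 0.000. Adjusting to match 0.025 gives s ≈ 13.45.
So α = 0.094·13.45 ≈ 1.26, β = 0.906·13.45 ≈ 12.19.

α ≈ 1.26, β ≈ 12.19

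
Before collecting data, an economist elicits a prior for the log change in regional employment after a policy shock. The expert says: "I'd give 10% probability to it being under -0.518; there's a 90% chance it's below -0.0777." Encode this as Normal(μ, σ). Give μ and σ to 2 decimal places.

For Normal(μ,σ), the p-quantile is μ + z_p·σ. Here z_{0.1} = -1.282, z_{0.9} = 1.282.
So -0.518 = μ − 1.282σ and -0.0777 = μ + 1.282σ.
Subtracting: σ = (-0.0777 − -0.518)/(1.282 − (-1.282)) = 0.17.
Then μ = -0.518 − (-1.282)·0.17 = -0.30.

μ = -0.30, σ = 0.17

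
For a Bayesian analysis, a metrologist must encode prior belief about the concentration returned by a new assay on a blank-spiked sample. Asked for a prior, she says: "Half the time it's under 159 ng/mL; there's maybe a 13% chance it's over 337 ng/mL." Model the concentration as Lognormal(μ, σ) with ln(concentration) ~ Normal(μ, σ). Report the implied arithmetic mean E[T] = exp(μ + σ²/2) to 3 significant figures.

E[T] ≈ 199 ng/mL

If T ~ Lognormal(μ,σ) then ln T ~ Normal(μ,σ), so the p-quantile of ln T is μ + z_p·σ.
ln(159) = 5.069 and ln(337) = 5.82; z_{0.5} = 0, z_{0.87} = 1.126.
σ = (5.82 − 5.069)/(1.126 − (0)) = 0.667.
μ = 5.069 − (0)·0.667 = 5.069.
E[T] = exp(μ + σ²/2) = exp(5.069 + 0.2224) = 199 ng/mL.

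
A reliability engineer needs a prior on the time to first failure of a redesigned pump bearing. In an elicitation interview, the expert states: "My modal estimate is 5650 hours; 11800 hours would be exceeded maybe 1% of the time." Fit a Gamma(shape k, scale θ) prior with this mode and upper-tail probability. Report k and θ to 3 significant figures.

k ≈ 9.98, θ ≈ 629

Gamma(k,θ) with k>1 has mode (k−1)θ, so θ = 5650/(k−1).
Need P(X < 11800) = 0.99 with θ tied to k this way. Start at k = 2, θ = 5650: P(X<11800) ≈ 0.617.
Too low — raise k to concentrate. Iterating converges to k ≈ 9.98.
Then θ = 5650/(9.98−1) ≈ 629.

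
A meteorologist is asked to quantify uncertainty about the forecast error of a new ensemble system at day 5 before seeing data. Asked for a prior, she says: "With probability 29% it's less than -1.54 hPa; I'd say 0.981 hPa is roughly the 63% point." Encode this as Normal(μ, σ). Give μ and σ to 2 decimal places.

For Normal(μ,σ), the p-quantile is μ + z_p·σ. Here z_{0.29} = -0.5534, z_{0.63} = 0.3319.
So -1.54 = μ − 0.5534σ and 0.981 = μ + 0.3319σ.
Subtracting: σ = (0.981 − -1.54)/(0.3319 − (-0.5534)) = 2.85.
Then μ = -1.54 − (-0.5534)·2.85 = 0.04.

μ = 0.04, σ = 2.85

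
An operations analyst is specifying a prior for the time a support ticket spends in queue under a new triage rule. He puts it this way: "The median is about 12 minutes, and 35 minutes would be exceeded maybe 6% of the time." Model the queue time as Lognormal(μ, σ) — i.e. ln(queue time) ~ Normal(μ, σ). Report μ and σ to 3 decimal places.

μ ≈ 2.485, σ ≈ 0.688

If T ~ Lognormal(μ,σ) then ln T ~ Normal(μ,σ), so the p-quantile of ln T is μ + z_p·σ.
ln(12) = 2.485 and ln(35) = 3.555; z_{0.5} = 0, z_{0.94} = 1.555.
σ = (3.555 − 2.485)/(1.555 − (0)) = 0.688.
μ = 2.485 − (0)·0.688 = 2.485.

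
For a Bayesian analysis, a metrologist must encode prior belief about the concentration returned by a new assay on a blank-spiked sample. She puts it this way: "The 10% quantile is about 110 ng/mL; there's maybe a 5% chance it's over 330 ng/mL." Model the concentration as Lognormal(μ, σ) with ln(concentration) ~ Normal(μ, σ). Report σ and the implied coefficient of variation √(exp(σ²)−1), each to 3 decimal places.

σ ≈ 0.375, CV ≈ 0.389

If T ~ Lognormal(μ,σ) then ln T ~ Normal(μ,σ), so the p-quantile of ln T is μ + z_p·σ.
ln(110) = 4.7 and ln(330) = 5.799; z_{0.1} = -1.282, z_{0.95} = 1.645.
σ = (5.799 − 4.7)/(1.645 − (-1.282)) = 0.375.
μ = 4.7 − (-1.282)·0.375 = 5.182.
CV = √(exp(σ²)−1) = √(exp(0.1409)−1) = 0.389.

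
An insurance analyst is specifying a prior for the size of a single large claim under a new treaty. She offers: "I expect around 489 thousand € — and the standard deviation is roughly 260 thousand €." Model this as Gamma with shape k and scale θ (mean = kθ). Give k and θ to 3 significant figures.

For Gamma(k, scale θ): mean = kθ, variance = kθ², so CV = 1/√k.
CV = SD/mean = 260/489 = 0.5317, hence k = 1/CV² = 3.54.
Then θ = mean/k = 489/3.54 = 138.

k ≈ 3.54, θ ≈ 138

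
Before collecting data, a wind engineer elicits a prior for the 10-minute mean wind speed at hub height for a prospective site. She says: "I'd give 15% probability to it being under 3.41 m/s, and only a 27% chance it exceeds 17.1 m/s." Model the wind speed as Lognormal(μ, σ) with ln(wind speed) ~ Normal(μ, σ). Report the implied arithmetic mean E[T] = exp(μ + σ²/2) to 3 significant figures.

If T ~ Lognormal(μ,σ) then ln T ~ Normal(μ,σ), so the p-quantile of ln T is μ + z_p·σ.
ln(3.41) = 1.227 and ln(17.1) = 2.839; z_{0.15} = -1.036, z_{0.73} = 0.6128.
σ = (2.839 − 1.227)/(0.6128 − (-1.036)) = 0.978.
μ = 1.227 − (-1.036)·0.978 = 2.240.
E[T] = exp(μ + σ²/2) = exp(2.240 + 0.4779) = 15.1 m/s.

E[T] ≈ 15.1 m/s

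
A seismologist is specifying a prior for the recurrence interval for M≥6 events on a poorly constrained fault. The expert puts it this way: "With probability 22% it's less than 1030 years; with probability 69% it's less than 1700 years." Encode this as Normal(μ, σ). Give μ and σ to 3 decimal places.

μ = 1438.006, σ = 528.373

For Normal(μ,σ), the p-quantile is μ + z_p·σ. Here z_{0.22} = -0.7722, z_{0.69} = 0.4959.
So 1030 = μ − 0.7722σ and 1700 = μ + 0.4959σ.
Subtracting: σ = (1700 − 1030)/(0.4959 − (-0.7722)) = 528.373.
Then μ = 1030 − (-0.7722)·528.373 = 1438.006.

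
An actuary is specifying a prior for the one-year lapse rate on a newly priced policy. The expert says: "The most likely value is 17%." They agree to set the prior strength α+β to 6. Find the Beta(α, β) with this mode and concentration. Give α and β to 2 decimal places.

For α,β > 1 the Beta mode is (α−1)/(α+β−2). With α+β = 6, the mode is (α−1)/4.
Set (α−1)/4 = 0.17 → α = 1 + 0.17·4 = 1.68.
β = 6 − α = 4.32.

α = 1.68, β = 4.32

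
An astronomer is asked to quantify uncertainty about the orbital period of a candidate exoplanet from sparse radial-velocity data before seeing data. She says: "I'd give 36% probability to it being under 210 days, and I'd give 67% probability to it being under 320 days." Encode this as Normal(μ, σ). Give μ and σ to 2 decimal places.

μ = 259.39, σ = 137.78

The p-quantile of Normal(μ,σ) is μ + z_p·σ, with z_{0.36} = -0.3585 and z_{0.67} = 0.4399.
Eliminate σ: μ = (z₂·x₁ − z₁·x₂)/(z₂ − z₁) = (0.4399·210 − (-0.3585)·320)/0.7984 = 259.39.
Then σ = (x₂ − x₁)/(z₂ − z₁) = (320 − 210)/0.7984 = 137.78.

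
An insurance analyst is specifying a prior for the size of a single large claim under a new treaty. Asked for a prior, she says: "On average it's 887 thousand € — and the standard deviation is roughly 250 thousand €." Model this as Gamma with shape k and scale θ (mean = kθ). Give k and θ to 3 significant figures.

For Gamma(k, scale θ): mean = kθ, variance = kθ², so CV = 1/√k.
CV = SD/mean = 250/887 = 0.2818, hence k = 1/CV² = 12.6.
Then θ = mean/k = 887/12.6 = 70.5.

k ≈ 12.6, θ ≈ 70.5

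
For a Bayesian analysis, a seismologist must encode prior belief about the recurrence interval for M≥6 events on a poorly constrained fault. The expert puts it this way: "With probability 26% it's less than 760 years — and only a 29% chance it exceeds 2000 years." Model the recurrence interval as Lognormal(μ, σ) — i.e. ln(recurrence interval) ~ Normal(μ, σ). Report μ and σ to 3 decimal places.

If T ~ Lognormal(μ,σ) then ln T ~ Normal(μ,σ), so the p-quantile of ln T is μ + z_p·σ.
ln(760) = 6.633 and ln(2000) = 7.601; z_{0.26} = -0.6433, z_{0.71} = 0.5534.
σ = (7.601 − 6.633)/(0.5534 − (-0.6433)) = 0.809.
μ = 6.633 − (-0.6433)·0.809 = 7.153.

μ ≈ 7.153, σ ≈ 0.809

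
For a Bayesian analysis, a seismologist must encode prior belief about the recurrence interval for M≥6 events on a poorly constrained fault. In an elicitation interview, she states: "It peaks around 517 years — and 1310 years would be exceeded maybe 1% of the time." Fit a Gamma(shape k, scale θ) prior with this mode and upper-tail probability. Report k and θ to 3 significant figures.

Gamma(k,θ) with k>1 has mode (k−1)θ, so θ = 517/(k−1).
Need P(X < 1310) = 0.99 with θ tied to k this way. Start at k = 2, θ = 517: P(X<1310) ≈ 0.720.
Too low — raise k to concentrate. Iterating converges to k ≈ 6.41.
Then θ = 517/(6.41−1) ≈ 95.5.

k ≈ 6.41, θ ≈ 95.5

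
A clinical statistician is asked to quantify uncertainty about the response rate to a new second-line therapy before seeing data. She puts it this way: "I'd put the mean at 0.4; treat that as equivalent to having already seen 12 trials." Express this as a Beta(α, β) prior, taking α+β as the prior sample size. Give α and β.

α = 4.8, β = 7.2

Under the effective-sample-size interpretation, Beta(α, β) has prior mean α/(α+β) and prior sample size α+β.
So α+β = 12 and α/(α+β) = 0.4, giving α = 0.4·12 = 4.8 and β = 12 − 4.8 = 7.2.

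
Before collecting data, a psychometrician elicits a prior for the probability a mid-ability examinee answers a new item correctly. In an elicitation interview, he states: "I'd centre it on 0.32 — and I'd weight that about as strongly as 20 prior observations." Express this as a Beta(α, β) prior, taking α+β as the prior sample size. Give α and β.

α = 6.4, β = 13.6

Under the effective-sample-size interpretation, Beta(α, β) has prior mean α/(α+β) and prior sample size α+β.
So α+β = 20 and α/(α+β) = 0.32, giving α = 0.32·20 = 6.4 and β = 20 − 6.4 = 13.6.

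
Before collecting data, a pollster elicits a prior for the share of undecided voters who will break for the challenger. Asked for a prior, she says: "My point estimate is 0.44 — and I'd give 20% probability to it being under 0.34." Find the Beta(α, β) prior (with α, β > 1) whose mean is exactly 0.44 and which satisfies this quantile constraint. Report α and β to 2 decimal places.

With mean 0.44 fixed, write α = 0.44s, β = 0.56s where s = α+β.
Need P(θ < 0.34) = 0.2 under Beta(0.44s, 0.56s). Normal approximation: (q−m)/√(m(1−m)/s) ≈ z_{0.2} = -0.842, so s ≈ 0.44·0.56·(-0.842)²/(0.34−0.44)² = 17.5.
At s = 17.5: P(θ<0.34) ≈ 0.202. Adjusting to match 0.2 gives s ≈ 17.78.
So α = 0.44·17.78 ≈ 7.82, β = 0.56·17.78 ≈ 9.96.

α ≈ 7.82, β ≈ 9.96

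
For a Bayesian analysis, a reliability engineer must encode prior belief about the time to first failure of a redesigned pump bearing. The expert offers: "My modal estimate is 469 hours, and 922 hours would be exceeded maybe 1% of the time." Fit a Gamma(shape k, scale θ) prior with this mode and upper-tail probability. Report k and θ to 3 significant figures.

k ≈ 11.8, θ ≈ 43.5

Gamma(k,θ) with k>1 has mode (k−1)θ, so θ = 469/(k−1).
Need P(X < 922) = 0.99 with θ tied to k this way. Start at k = 2, θ = 469: P(X<922) ≈ 0.585.
Too low — raise k to concentrate. Iterating converges to k ≈ 11.8.
Then θ = 469/(11.8−1) ≈ 43.5.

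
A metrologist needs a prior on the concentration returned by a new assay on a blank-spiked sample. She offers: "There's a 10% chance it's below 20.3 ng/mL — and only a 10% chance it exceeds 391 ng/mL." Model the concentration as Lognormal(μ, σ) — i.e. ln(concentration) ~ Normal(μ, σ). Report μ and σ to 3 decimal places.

μ ≈ 4.490, σ ≈ 1.154

If T ~ Lognormal(μ,σ) then ln T ~ Normal(μ,σ), so the p-quantile of ln T is μ + z_p·σ.
ln(20.3) = 3.011 and ln(391) = 5.969; z_{0.1} = -1.282, z_{0.9} = 1.282.
σ = (5.969 − 3.011)/(1.282 − (-1.282)) = 1.154.
μ = 3.011 − (-1.282)·1.154 = 4.490.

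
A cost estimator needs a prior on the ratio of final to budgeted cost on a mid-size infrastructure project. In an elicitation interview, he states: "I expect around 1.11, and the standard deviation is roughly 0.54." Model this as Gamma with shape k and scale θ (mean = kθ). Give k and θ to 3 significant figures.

k ≈ 4.23, θ ≈ 0.263

For Gamma(k, scale θ): mean = kθ, variance = kθ², so CV = 1/√k.
CV = SD/mean = 0.54/1.11 = 0.4865, hence k = 1/CV² = 4.23.
Then θ = mean/k = 1.11/4.23 = 0.263.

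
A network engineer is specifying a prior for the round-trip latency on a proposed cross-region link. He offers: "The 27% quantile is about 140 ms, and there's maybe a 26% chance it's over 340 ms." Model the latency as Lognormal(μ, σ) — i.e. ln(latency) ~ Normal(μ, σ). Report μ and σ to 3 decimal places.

If T ~ Lognormal(μ,σ) then ln T ~ Normal(μ,σ), so the p-quantile of ln T is μ + z_p·σ.
ln(140) = 4.942 and ln(340) = 5.829; z_{0.27} = -0.6128, z_{0.74} = 0.6433.
σ = (5.829 − 4.942)/(0.6433 − (-0.6128)) = 0.706.
μ = 4.942 − (-0.6128)·0.706 = 5.375.

μ ≈ 5.375, σ ≈ 0.706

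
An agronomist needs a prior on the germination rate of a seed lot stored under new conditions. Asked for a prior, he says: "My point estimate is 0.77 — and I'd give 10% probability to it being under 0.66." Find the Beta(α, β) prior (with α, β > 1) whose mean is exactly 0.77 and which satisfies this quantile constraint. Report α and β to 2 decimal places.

With mean 0.77 fixed, write α = 0.77s, β = 0.23s where s = α+β.
Need P(θ < 0.66) = 0.1 under Beta(0.77s, 0.23s). Normal approximation: (q−m)/√(m(1−m)/s) ≈ z_{0.1} = -1.28, so s ≈ 0.77·0.23·(-1.28)²/(0.66−0.77)² = 24.0.
At s = 24.0: P(θ<0.66) ≈ 0.106. Adjusting to match 0.1 gives s ≈ 25.43.
So α = 0.77·25.43 ≈ 19.58, β = 0.23·25.43 ≈ 5.85.

α ≈ 19.58, β ≈ 5.85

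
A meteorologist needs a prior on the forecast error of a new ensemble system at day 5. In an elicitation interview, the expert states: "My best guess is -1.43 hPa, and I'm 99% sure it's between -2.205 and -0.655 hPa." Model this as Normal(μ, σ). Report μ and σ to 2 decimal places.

μ = -1.43, σ = 0.30

A symmetric 99% interval runs μ ± z·σ with z = 2.576.
Half-width = 0.775, so σ = 0.775/2.576 = 0.30.
μ is the stated best guess, -1.43.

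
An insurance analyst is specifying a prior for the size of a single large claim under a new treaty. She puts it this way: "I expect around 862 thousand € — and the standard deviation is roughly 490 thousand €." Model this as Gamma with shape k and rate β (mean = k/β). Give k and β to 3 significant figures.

k ≈ 3.09, β ≈ 0.00359

For Gamma(k, rate β): mean = k/β, variance = k/β², so CV = 1/√k.
CV = SD/mean = 490/862 = 0.5684, hence k = 1/CV² = 3.09.
Then β = k/mean = 3.09/862 = 0.00359.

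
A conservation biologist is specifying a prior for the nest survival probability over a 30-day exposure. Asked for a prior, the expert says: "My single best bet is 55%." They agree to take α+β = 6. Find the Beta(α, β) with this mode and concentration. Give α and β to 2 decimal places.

For α,β > 1 the Beta mode is (α−1)/(α+β−2). With α+β = 6, the mode is (α−1)/4.
Set (α−1)/4 = 0.55 → α = 1 + 0.55·4 = 3.20.
β = 6 − α = 2.80.

α = 3.20, β = 2.80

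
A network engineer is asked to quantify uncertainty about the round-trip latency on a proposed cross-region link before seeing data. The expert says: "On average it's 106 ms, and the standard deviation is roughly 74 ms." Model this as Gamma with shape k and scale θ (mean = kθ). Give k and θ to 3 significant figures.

k ≈ 2.05, θ ≈ 51.7

For Gamma(k, scale θ): mean = kθ, variance = kθ², so CV = 1/√k.
CV = SD/mean = 74/106 = 0.6981, hence k = 1/CV² = 2.05.
Then θ = mean/k = 106/2.05 = 51.7.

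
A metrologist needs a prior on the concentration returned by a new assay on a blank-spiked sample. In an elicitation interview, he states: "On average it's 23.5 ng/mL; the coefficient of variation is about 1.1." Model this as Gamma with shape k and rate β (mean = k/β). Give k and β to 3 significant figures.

For Gamma(k, rate β): mean = k/β, variance = k/β², so CV = 1/√k.
CV = 1.1, hence k = 1/CV² = 0.826.
Then β = k/mean = 0.826/23.5 = 0.0352.

k ≈ 0.826, β ≈ 0.0352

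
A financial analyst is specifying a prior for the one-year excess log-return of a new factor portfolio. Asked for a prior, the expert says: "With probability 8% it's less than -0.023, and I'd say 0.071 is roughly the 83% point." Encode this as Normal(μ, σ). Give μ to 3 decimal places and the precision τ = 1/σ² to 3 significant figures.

μ = 0.033, τ = 630

The p-quantile of Normal(μ,σ) is μ + z_p·σ, with z_{0.08} = -1.405 and z_{0.83} = 0.9542.
Eliminate σ: μ = (z₂·x₁ − z₁·x₂)/(z₂ − z₁) = (0.9542·-0.023 − (-1.405)·0.071)/2.359 = 0.033.
Then σ = (x₂ − x₁)/(z₂ − z₁) = (0.071 − -0.023)/2.359 = 0.040.
Precision τ = 1/σ² = 1/0.03984² = 630.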